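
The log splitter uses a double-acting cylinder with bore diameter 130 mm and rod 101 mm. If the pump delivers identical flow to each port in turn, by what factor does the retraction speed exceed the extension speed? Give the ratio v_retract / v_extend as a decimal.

Cap-side area A_cap = π/4 × (130 mm)² = 13270 mm^2
Rod-side annular area A_ann = π/4 × (130² − 101²) = 5261 mm^2
For equal Q, v ∝ 1/A, so v_ret/v_ext = A_cap/A_ann.

v_ret/v_ext ≈ 2.52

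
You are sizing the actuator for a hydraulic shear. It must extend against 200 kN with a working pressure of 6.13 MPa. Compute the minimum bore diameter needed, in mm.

D ≈ 204 mm

Extension force acts on the full piston face: F = P × (π/4)D².
D = √(4F / (πP)) = √(4 × 200 kN / (π × 6.13 MPa))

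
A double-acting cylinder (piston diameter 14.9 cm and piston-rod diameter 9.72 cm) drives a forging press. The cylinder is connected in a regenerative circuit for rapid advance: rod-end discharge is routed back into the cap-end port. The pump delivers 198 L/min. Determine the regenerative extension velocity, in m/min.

In regeneration the rod-end outflow joins the pump flow into the cap end, so the net volume the pump must supply per unit advance equals the rod cross-section area.
Rod cross-section A_rod = π/4 × (9.72 cm)² = 74.20 cm^2
v = Q_pump / A_rod

v ≈ 26.7 m/min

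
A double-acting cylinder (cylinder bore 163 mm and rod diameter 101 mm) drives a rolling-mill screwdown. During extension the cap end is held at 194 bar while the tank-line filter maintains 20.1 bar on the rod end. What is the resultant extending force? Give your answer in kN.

Cap-side area A_cap = π/4 × (163 mm)² = 20870 mm^2
Rod-side annular area A_ann = π/4 × (163² − 101²) = 12860 mm^2
Net thrust = P_cap·A_cap − P_rod·A_ann = 404.8 kN − 25.84 kN

F ≈ 379 kN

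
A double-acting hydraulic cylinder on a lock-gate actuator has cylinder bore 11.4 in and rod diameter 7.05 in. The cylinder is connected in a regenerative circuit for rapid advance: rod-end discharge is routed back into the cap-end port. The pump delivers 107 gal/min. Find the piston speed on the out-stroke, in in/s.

v ≈ 10.6 in/s

In regeneration the rod-end outflow joins the pump flow into the cap end, so the net volume the pump must supply per unit advance equals the rod cross-section area.
Rod cross-section A_rod = π/4 × (7.05 in)² = 39.04 in^2
v = Q_pump / A_rod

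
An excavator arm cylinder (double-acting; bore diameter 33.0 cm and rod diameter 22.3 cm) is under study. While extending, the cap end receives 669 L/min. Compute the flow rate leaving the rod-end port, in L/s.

Q_out ≈ 6.06 L/s

Cap-side area A_cap = π/4 × (33.0 cm)² = 855.3 cm^2
Rod-side annular area A_ann = π/4 × (33.0² − 22.3²) = 464.7 cm^2
Piston speed v = Q_in/A_cap; rod-end outflow Q_out = v × A_ann = Q_in × A_ann/A_cap.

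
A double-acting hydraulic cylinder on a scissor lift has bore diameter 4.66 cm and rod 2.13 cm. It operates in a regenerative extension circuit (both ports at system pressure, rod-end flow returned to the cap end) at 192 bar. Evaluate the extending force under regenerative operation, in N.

F ≈ 6840 N

With equal pressure on both faces, forces on the annular region cancel; the net push is pressure × rod cross-section.
Rod cross-section A_rod = π/4 × (2.13 cm)² = 3.563 cm^2
F = P × A_rod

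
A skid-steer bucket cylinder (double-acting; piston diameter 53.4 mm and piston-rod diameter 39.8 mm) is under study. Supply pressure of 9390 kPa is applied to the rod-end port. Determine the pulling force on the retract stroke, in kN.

F ≈ 9.35 kN

Rod-side annular area A_ann = π/4 × (53.4² − 39.8²) = 995.5 mm^2
On retraction the pressure acts on the annular area (bore minus rod).
F = P × A_ann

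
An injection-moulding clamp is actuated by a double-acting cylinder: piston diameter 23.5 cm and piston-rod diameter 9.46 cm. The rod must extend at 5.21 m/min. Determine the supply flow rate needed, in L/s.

Cap-side area A_cap = π/4 × (23.5 cm)² = 433.7 cm^2
Q = A × v

Q ≈ 3.77 L/s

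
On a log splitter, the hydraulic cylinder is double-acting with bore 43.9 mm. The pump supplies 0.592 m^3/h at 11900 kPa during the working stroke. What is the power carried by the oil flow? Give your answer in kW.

W ≈ 1.96 kW

Hydraulic power = P × Q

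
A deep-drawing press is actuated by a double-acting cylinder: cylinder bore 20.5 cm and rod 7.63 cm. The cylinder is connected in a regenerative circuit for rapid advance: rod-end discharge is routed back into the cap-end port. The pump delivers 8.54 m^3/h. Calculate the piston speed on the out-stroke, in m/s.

v ≈ 0.519 m/s

In regeneration the rod-end outflow joins the pump flow into the cap end, so the net volume the pump must supply per unit advance equals the rod cross-section area.
Rod cross-section A_rod = π/4 × (7.63 cm)² = 45.72 cm^2
v = Q_pump / A_rod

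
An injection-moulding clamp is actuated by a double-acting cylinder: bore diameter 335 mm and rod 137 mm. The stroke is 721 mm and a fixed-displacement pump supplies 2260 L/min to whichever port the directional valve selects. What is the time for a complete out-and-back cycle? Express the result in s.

t ≈ 3.09 s

Cap-side area A_cap = π/4 × (335 mm)² = 88140 mm^2
Rod-side annular area A_ann = π/4 × (335² − 137²) = 73400 mm^2
t_ext = A_cap·L/Q = 1.687 s
t_ret = A_ann·L/Q = 1.405 s
t_cycle = t_ext + t_ret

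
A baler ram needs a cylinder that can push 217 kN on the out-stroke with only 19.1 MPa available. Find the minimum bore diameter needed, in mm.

Extension force acts on the full piston face: F = P × (π/4)D².
D = √(4F / (πP)) = √(4 × 217 kN / (π × 19.1 MPa))

D ≈ 120 mm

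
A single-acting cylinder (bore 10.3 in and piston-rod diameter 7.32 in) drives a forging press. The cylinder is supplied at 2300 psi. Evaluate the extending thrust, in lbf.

F ≈ 1.92e5 lbf

Cap-side area A_cap = π/4 × (10.3 in)² = 83.32 in^2
F = P × A_cap = 2300 psi × A_cap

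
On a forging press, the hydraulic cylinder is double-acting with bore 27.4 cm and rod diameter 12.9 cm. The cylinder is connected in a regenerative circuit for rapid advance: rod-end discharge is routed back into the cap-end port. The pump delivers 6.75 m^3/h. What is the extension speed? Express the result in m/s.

In regeneration the rod-end outflow joins the pump flow into the cap end, so the net volume the pump must supply per unit advance equals the rod cross-section area.
Rod cross-section A_rod = π/4 × (12.9 cm)² = 130.7 cm^2
v = Q_pump / A_rod

v ≈ 0.143 m/s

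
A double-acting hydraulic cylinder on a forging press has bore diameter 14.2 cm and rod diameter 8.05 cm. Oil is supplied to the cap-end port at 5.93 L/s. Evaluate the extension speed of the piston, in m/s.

Cap-side area A_cap = π/4 × (14.2 cm)² = 158.4 cm^2
v = Q / A

v ≈ 0.374 m/s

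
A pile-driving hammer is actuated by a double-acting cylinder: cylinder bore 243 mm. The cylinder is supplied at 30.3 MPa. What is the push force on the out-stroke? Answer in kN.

F ≈ 1410 kN

Cap-side area A_cap = π/4 × (243 mm)² = 46380 mm^2
F = P × A_cap = 30.3 MPa × A_cap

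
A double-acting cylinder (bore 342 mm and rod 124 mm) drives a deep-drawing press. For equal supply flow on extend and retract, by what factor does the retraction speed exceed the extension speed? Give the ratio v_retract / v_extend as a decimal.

Cap-side area A_cap = π/4 × (342 mm)² = 91860 mm^2
Rod-side annular area A_ann = π/4 × (342² − 124²) = 79790 mm^2
For equal Q, v ∝ 1/A, so v_ret/v_ext = A_cap/A_ann.

v_ret/v_ext ≈ 1.15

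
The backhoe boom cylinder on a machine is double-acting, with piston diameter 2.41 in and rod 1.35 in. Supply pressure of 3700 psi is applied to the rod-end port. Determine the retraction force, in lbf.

Rod-side annular area A_ann = π/4 × (2.41² − 1.35²) = 3.130 in^2
On retraction the pressure acts on the annular area (bore minus rod).
F = P × A_ann

F ≈ 11600 lbf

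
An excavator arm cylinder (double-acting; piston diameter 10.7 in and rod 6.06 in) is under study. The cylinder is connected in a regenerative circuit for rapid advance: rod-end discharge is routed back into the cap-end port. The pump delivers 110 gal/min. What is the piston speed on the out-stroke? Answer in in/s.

v ≈ 14.7 in/s

In regeneration the rod-end outflow joins the pump flow into the cap end, so the net volume the pump must supply per unit advance equals the rod cross-section area.
Rod cross-section A_rod = π/4 × (6.06 in)² = 28.84 in^2
v = Q_pump / A_rod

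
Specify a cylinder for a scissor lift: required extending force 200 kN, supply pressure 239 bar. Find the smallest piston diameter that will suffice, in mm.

Extension force acts on the full piston face: F = P × (π/4)D².
D = √(4F / (πP)) = √(4 × 200 kN / (π × 239 bar))

D ≈ 103 mm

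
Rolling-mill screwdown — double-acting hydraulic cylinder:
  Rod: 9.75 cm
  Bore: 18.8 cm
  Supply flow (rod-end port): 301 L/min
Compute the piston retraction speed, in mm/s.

v ≈ 247 mm/s

Rod-side annular area A_ann = π/4 × (18.8² − 9.75²) = 202.9 cm^2
Flow into the rod-end port fills the annular volume.
v = Q / A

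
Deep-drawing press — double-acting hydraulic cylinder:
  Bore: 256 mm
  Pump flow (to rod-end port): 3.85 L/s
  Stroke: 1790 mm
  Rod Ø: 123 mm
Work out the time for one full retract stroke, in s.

t ≈ 18.4 s

Rod-side annular area A_ann = π/4 × (256² − 123²) = 39590 mm^2
Swept volume V = A × L; t = V / Q = A·L / Q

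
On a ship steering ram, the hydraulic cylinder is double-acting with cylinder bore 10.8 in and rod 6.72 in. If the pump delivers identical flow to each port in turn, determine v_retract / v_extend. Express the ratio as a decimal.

v_ret/v_ext ≈ 1.63

Cap-side area A_cap = π/4 × (10.8 in)² = 91.61 in^2
Rod-side annular area A_ann = π/4 × (10.8² − 6.72²) = 56.14 in^2
For equal Q, v ∝ 1/A, so v_ret/v_ext = A_cap/A_ann.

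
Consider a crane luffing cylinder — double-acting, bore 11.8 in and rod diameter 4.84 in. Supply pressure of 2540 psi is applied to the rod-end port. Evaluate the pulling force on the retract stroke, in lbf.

Rod-side annular area A_ann = π/4 × (11.8² − 4.84²) = 90.96 in^2
On retraction the pressure acts on the annular area (bore minus rod).
F = P × A_ann

F ≈ 2.31e5 lbf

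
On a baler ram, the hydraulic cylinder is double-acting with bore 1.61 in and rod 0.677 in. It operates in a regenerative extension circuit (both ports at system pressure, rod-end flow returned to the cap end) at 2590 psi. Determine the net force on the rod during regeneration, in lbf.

With equal pressure on both faces, forces on the annular region cancel; the net push is pressure × rod cross-section.
Rod cross-section A_rod = π/4 × (0.677 in)² = 0.3600 in^2
F = P × A_rod

F ≈ 932 lbf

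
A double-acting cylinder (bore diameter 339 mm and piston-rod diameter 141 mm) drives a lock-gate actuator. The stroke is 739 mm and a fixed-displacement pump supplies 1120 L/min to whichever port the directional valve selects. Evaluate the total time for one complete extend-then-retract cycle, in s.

Cap-side area A_cap = π/4 × (339 mm)² = 90260 mm^2
Rod-side annular area A_ann = π/4 × (339² − 141²) = 74640 mm^2
t_ext = A_cap·L/Q = 3.573 s
t_ret = A_ann·L/Q = 2.955 s
t_cycle = t_ext + t_ret

t ≈ 6.53 s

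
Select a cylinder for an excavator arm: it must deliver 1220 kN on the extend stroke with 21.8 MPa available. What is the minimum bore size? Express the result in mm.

Extension force acts on the full piston face: F = P × (π/4)D².
D = √(4F / (πP)) = √(4 × 1220 kN / (π × 21.8 MPa))

D ≈ 267 mm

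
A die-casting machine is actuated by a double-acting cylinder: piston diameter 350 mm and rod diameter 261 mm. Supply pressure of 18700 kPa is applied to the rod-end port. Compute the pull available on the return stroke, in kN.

Rod-side annular area A_ann = π/4 × (350² − 261²) = 42710 mm^2
On retraction the pressure acts on the annular area (bore minus rod).
F = P × A_ann

F ≈ 799 kN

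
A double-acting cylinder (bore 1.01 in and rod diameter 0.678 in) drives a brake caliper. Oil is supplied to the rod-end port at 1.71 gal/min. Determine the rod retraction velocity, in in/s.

Rod-side annular area A_ann = π/4 × (1.01² − 0.678²) = 0.4401 in^2
Flow into the rod-end port fills the annular volume.
v = Q / A

v ≈ 15.0 in/s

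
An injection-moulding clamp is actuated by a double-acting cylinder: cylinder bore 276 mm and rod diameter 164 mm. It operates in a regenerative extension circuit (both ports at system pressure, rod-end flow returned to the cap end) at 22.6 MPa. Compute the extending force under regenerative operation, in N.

With equal pressure on both faces, forces on the annular region cancel; the net push is pressure × rod cross-section.
Rod cross-section A_rod = π/4 × (164 mm)² = 21120 mm^2
F = P × A_rod

F ≈ 4.77e5 N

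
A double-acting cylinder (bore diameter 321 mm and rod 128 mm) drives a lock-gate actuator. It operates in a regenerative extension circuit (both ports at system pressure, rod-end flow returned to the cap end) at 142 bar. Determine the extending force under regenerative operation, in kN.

With equal pressure on both faces, forces on the annular region cancel; the net push is pressure × rod cross-section.
Rod cross-section A_rod = π/4 × (128 mm)² = 12870 mm^2
F = P × A_rod

F ≈ 183 kN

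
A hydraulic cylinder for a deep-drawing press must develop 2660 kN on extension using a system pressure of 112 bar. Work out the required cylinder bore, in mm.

Extension force acts on the full piston face: F = P × (π/4)D².
D = √(4F / (πP)) = √(4 × 2660 kN / (π × 112 bar))

D ≈ 550 mm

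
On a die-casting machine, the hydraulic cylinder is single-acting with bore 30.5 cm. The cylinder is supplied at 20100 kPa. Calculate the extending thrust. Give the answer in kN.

F ≈ 1470 kN

Cap-side area A_cap = π/4 × (30.5 cm)² = 730.6 cm^2
F = P × A_cap = 20100 kPa × A_cap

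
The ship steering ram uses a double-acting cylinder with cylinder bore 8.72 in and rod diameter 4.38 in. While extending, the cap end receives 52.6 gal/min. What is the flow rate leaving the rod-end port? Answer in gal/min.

Cap-side area A_cap = π/4 × (8.72 in)² = 59.72 in^2
Rod-side annular area A_ann = π/4 × (8.72² − 4.38²) = 44.65 in^2
Piston speed v = Q_in/A_cap; rod-end outflow Q_out = v × A_ann = Q_in × A_ann/A_cap.

Q_out ≈ 39.3 gal/min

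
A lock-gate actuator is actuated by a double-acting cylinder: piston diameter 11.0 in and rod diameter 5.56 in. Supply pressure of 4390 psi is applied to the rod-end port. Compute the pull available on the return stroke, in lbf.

F ≈ 3.11e5 lbf

Rod-side annular area A_ann = π/4 × (11.0² − 5.56²) = 70.75 in^2
On retraction the pressure acts on the annular area (bore minus rod).
F = P × A_ann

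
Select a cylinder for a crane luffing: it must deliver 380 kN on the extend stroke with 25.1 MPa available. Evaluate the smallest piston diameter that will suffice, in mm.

Extension force acts on the full piston face: F = P × (π/4)D².
D = √(4F / (πP)) = √(4 × 380 kN / (π × 25.1 MPa))

D ≈ 139 mm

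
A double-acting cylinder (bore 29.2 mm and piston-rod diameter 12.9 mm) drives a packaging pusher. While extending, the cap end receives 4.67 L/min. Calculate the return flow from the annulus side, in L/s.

Cap-side area A_cap = π/4 × (29.2 mm)² = 669.7 mm^2
Rod-side annular area A_ann = π/4 × (29.2² − 12.9²) = 539.0 mm^2
Piston speed v = Q_in/A_cap; rod-end outflow Q_out = v × A_ann = Q_in × A_ann/A_cap.

Q_out ≈ 0.0626 L/s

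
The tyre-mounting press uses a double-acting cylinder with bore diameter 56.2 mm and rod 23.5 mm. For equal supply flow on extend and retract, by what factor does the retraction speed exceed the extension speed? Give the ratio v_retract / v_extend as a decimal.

Cap-side area A_cap = π/4 × (56.2 mm)² = 2481 mm^2
Rod-side annular area A_ann = π/4 × (56.2² − 23.5²) = 2047 mm^2
For equal Q, v ∝ 1/A, so v_ret/v_ext = A_cap/A_ann.

v_ret/v_ext ≈ 1.21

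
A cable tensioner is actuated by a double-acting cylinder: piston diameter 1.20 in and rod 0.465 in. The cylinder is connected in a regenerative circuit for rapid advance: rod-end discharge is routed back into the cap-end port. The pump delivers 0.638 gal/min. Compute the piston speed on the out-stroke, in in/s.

In regeneration the rod-end outflow joins the pump flow into the cap end, so the net volume the pump must supply per unit advance equals the rod cross-section area.
Rod cross-section A_rod = π/4 × (0.465 in)² = 0.1698 in^2
v = Q_pump / A_rod

v ≈ 14.5 in/s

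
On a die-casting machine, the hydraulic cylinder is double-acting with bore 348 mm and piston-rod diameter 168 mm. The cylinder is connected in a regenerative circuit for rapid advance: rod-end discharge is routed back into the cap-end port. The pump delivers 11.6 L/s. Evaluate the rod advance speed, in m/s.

v ≈ 0.523 m/s

In regeneration the rod-end outflow joins the pump flow into the cap end, so the net volume the pump must supply per unit advance equals the rod cross-section area.
Rod cross-section A_rod = π/4 × (168 mm)² = 22170 mm^2
v = Q_pump / A_rod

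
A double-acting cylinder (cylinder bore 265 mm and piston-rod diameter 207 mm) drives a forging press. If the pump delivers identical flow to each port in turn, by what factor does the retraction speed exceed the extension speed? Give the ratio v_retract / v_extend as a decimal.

Cap-side area A_cap = π/4 × (265 mm)² = 55150 mm^2
Rod-side annular area A_ann = π/4 × (265² − 207²) = 21500 mm^2
For equal Q, v ∝ 1/A, so v_ret/v_ext = A_cap/A_ann.

v_ret/v_ext ≈ 2.57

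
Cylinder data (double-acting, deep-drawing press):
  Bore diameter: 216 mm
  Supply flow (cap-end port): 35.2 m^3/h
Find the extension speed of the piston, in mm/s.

v ≈ 267 mm/s

Cap-side area A_cap = π/4 × (216 mm)² = 36640 mm^2
v = Q / A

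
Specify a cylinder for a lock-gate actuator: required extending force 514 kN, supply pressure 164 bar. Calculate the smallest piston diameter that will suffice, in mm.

D ≈ 200 mm

Extension force acts on the full piston face: F = P × (π/4)D².
D = √(4F / (πP)) = √(4 × 514 kN / (π × 164 bar))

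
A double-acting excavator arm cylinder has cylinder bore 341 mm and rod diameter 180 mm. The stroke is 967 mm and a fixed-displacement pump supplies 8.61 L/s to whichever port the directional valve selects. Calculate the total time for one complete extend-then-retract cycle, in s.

t ≈ 17.7 s

Cap-side area A_cap = π/4 × (341 mm)² = 91330 mm^2
Rod-side annular area A_ann = π/4 × (341² − 180²) = 65880 mm^2
t_ext = A_cap·L/Q = 10.26 s
t_ret = A_ann·L/Q = 7.399 s
t_cycle = t_ext + t_ret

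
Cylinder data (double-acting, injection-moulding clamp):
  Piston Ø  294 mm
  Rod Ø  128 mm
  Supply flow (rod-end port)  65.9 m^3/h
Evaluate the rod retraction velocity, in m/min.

Rod-side annular area A_ann = π/4 × (294² − 128²) = 55020 mm^2
Flow into the rod-end port fills the annular volume.
v = Q / A

v ≈ 20.0 m/min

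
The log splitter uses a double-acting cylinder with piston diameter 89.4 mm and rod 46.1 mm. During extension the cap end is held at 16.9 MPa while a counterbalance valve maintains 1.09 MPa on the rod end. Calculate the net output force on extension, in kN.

Cap-side area A_cap = π/4 × (89.4 mm)² = 6277 mm^2
Rod-side annular area A_ann = π/4 × (89.4² − 46.1²) = 4608 mm^2
Net thrust = P_cap·A_cap − P_rod·A_ann = 106.1 kN − 5.023 kN

F ≈ 101 kN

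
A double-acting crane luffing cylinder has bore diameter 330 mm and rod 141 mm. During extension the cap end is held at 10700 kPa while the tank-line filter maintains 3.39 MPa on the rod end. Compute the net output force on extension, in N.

F ≈ 6.78e5 N

Cap-side area A_cap = π/4 × (330 mm)² = 85530 mm^2
Rod-side annular area A_ann = π/4 × (330² − 141²) = 69920 mm^2
Net thrust = P_cap·A_cap − P_rod·A_ann = 9.152e5 N − 2.370e5 N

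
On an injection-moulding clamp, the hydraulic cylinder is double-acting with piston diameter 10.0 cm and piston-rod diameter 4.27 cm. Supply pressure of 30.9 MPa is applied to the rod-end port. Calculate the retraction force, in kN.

Rod-side annular area A_ann = π/4 × (10.0² − 4.27²) = 64.22 cm^2
On retraction the pressure acts on the annular area (bore minus rod).
F = P × A_ann

F ≈ 198 kN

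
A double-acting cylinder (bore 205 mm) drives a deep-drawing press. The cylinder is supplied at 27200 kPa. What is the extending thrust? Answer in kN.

Cap-side area A_cap = π/4 × (205 mm)² = 33010 mm^2
F = P × A_cap = 27200 kPa × A_cap

F ≈ 898 kN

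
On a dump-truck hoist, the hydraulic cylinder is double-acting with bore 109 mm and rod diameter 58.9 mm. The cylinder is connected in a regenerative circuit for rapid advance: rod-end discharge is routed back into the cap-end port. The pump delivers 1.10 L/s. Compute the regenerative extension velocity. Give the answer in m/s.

v ≈ 0.404 m/s

In regeneration the rod-end outflow joins the pump flow into the cap end, so the net volume the pump must supply per unit advance equals the rod cross-section area.
Rod cross-section A_rod = π/4 × (58.9 mm)² = 2725 mm^2
v = Q_pump / A_rod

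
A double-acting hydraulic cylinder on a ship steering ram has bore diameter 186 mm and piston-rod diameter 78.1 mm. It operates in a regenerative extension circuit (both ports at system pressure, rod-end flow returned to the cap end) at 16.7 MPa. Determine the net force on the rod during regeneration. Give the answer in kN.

F ≈ 80.0 kN

With equal pressure on both faces, forces on the annular region cancel; the net push is pressure × rod cross-section.
Rod cross-section A_rod = π/4 × (78.1 mm)² = 4791 mm^2
F = P × A_rod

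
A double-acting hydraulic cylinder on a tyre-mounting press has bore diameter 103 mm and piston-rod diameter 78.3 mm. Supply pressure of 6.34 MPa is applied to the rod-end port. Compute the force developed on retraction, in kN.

F ≈ 22.3 kN

Rod-side annular area A_ann = π/4 × (103² − 78.3²) = 3517 mm^2
On retraction the pressure acts on the annular area (bore minus rod).
F = P × A_ann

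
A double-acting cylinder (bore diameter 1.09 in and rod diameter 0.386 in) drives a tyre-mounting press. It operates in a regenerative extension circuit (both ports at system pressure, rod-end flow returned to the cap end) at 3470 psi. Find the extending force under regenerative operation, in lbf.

F ≈ 406 lbf

With equal pressure on both faces, forces on the annular region cancel; the net push is pressure × rod cross-section.
Rod cross-section A_rod = π/4 × (0.386 in)² = 0.1170 in^2
F = P × A_rod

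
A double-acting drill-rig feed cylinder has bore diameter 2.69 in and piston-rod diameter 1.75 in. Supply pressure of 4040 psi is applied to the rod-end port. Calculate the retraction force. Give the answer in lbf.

Rod-side annular area A_ann = π/4 × (2.69² − 1.75²) = 3.278 in^2
On retraction the pressure acts on the annular area (bore minus rod).
F = P × A_ann

F ≈ 13200 lbf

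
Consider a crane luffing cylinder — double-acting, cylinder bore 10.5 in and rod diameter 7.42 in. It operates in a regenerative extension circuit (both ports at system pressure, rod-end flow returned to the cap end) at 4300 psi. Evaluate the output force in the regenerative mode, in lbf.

F ≈ 1.86e5 lbf

With equal pressure on both faces, forces on the annular region cancel; the net push is pressure × rod cross-section.
Rod cross-section A_rod = π/4 × (7.42 in)² = 43.24 in^2
F = P × A_rod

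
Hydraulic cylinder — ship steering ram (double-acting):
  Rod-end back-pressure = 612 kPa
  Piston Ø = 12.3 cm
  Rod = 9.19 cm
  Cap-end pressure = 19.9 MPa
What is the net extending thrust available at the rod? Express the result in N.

F ≈ 2.33e5 N

Cap-side area A_cap = π/4 × (12.3 cm)² = 118.8 cm^2
Rod-side annular area A_ann = π/4 × (12.3² − 9.19²) = 52.49 cm^2
Net thrust = P_cap·A_cap − P_rod·A_ann = 2.365e5 N − 3212 N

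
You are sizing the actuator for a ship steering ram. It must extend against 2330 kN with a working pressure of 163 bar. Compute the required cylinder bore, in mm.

D ≈ 427 mm

Extension force acts on the full piston face: F = P × (π/4)D².
D = √(4F / (πP)) = √(4 × 2330 kN / (π × 163 bar))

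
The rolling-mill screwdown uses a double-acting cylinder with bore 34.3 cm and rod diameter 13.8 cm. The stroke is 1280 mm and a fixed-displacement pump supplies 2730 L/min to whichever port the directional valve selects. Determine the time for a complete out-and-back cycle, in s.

t ≈ 4.78 s

Cap-side area A_cap = π/4 × (34.3 cm)² = 924.0 cm^2
Rod-side annular area A_ann = π/4 × (34.3² − 13.8²) = 774.4 cm^2
t_ext = A_cap·L/Q = 2.599 s
t_ret = A_ann·L/Q = 2.179 s
t_cycle = t_ext + t_ret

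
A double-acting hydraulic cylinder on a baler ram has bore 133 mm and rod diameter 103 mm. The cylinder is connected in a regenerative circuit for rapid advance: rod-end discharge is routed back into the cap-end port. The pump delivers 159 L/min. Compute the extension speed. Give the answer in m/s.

In regeneration the rod-end outflow joins the pump flow into the cap end, so the net volume the pump must supply per unit advance equals the rod cross-section area.
Rod cross-section A_rod = π/4 × (103 mm)² = 8332 mm^2
v = Q_pump / A_rod

v ≈ 0.318 m/s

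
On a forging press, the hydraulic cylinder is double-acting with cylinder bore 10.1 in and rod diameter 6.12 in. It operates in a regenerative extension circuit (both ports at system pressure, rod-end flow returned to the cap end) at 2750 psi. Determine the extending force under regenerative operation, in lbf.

F ≈ 80900 lbf

With equal pressure on both faces, forces on the annular region cancel; the net push is pressure × rod cross-section.
Rod cross-section A_rod = π/4 × (6.12 in)² = 29.42 in^2
F = P × A_rod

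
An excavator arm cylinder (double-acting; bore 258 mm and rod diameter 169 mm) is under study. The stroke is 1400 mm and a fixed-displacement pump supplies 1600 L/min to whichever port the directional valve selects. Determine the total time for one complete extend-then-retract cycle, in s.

Cap-side area A_cap = π/4 × (258 mm)² = 52280 mm^2
Rod-side annular area A_ann = π/4 × (258² − 169²) = 29850 mm^2
t_ext = A_cap·L/Q = 2.745 s
t_ret = A_ann·L/Q = 1.567 s
t_cycle = t_ext + t_ret

t ≈ 4.31 s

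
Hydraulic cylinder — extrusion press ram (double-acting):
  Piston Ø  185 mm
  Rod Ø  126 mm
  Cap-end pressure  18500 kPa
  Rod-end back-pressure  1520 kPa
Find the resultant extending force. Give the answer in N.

F ≈ 4.75e5 N

Cap-side area A_cap = π/4 × (185 mm)² = 26880 mm^2
Rod-side annular area A_ann = π/4 × (185² − 126²) = 14410 mm^2
Net thrust = P_cap·A_cap − P_rod·A_ann = 4.973e5 N − 21910 N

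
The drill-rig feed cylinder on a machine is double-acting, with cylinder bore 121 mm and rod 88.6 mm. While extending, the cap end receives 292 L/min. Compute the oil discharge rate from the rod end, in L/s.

Cap-side area A_cap = π/4 × (121 mm)² = 11500 mm^2
Rod-side annular area A_ann = π/4 × (121² − 88.6²) = 5334 mm^2
Piston speed v = Q_in/A_cap; rod-end outflow Q_out = v × A_ann = Q_in × A_ann/A_cap.

Q_out ≈ 2.26 L/s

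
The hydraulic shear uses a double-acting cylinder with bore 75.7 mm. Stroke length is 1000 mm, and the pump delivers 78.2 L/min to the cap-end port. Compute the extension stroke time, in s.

t ≈ 3.45 s

Cap-side area A_cap = π/4 × (75.7 mm)² = 4501 mm^2
Swept volume V = A × L; t = V / Q = A·L / Q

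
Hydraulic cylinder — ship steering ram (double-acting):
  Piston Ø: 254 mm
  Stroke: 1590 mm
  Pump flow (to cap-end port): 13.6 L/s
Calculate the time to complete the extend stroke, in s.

Cap-side area A_cap = π/4 × (254 mm)² = 50670 mm^2
Swept volume V = A × L; t = V / Q = A·L / Q

t ≈ 5.92 s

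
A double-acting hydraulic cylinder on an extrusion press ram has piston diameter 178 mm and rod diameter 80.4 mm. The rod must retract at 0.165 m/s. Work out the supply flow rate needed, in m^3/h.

Rod-side annular area A_ann = π/4 × (178² − 80.4²) = 19810 mm^2
Q = A × v

Q ≈ 11.8 m^3/h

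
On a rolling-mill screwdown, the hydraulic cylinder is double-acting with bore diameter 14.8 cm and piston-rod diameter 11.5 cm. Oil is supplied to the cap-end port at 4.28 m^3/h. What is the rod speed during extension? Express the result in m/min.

Cap-side area A_cap = π/4 × (14.8 cm)² = 172.0 cm^2
v = Q / A

v ≈ 4.15 m/min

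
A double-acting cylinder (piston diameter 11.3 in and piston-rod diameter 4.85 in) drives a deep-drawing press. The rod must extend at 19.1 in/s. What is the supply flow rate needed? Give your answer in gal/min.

Q ≈ 498 gal/min

Cap-side area A_cap = π/4 × (11.3 in)² = 100.3 in^2
Q = A × v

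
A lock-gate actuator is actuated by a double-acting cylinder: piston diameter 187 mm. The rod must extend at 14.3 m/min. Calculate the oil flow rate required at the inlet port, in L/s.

Cap-side area A_cap = π/4 × (187 mm)² = 27460 mm^2
Q = A × v

Q ≈ 6.55 L/s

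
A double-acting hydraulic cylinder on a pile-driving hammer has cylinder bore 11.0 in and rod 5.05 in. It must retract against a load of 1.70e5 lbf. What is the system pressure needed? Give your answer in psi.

P ≈ 2270 psi

Rod-side annular area A_ann = π/4 × (11.0² − 5.05²) = 75.00 in^2
Retraction: pressure acts on the annular area.
P = F / A = 1.70e5 lbf / A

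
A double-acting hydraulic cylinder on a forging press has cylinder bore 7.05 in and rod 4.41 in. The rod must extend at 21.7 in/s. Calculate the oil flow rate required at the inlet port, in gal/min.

Cap-side area A_cap = π/4 × (7.05 in)² = 39.04 in^2
Q = A × v

Q ≈ 220 gal/min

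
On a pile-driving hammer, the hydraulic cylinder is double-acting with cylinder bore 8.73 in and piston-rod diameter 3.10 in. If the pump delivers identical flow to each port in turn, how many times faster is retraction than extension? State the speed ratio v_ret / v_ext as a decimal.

Cap-side area A_cap = π/4 × (8.73 in)² = 59.86 in^2
Rod-side annular area A_ann = π/4 × (8.73² − 3.10²) = 52.31 in^2
For equal Q, v ∝ 1/A, so v_ret/v_ext = A_cap/A_ann.

v_ret/v_ext ≈ 1.14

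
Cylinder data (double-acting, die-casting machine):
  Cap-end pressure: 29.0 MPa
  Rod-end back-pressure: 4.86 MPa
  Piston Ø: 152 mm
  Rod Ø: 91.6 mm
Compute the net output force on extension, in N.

F ≈ 4.70e5 N

Cap-side area A_cap = π/4 × (152 mm)² = 18150 mm^2
Rod-side annular area A_ann = π/4 × (152² − 91.6²) = 11560 mm^2
Net thrust = P_cap·A_cap − P_rod·A_ann = 5.262e5 N − 56160 N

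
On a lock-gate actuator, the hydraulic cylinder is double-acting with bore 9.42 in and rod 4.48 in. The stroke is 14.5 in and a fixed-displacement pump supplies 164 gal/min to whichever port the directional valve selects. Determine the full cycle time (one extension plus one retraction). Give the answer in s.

t ≈ 2.84 s

Cap-side area A_cap = π/4 × (9.42 in)² = 69.69 in^2
Rod-side annular area A_ann = π/4 × (9.42² − 4.48²) = 53.93 in^2
t_ext = A_cap·L/Q = 1.600 s
t_ret = A_ann·L/Q = 1.238 s
t_cycle = t_ext + t_ret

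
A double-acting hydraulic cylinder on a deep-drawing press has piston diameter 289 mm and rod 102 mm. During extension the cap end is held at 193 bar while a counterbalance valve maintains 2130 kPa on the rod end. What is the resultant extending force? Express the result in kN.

Cap-side area A_cap = π/4 × (289 mm)² = 65600 mm^2
Rod-side annular area A_ann = π/4 × (289² − 102²) = 57430 mm^2
Net thrust = P_cap·A_cap − P_rod·A_ann = 1266 kN − 122.3 kN

F ≈ 1140 kN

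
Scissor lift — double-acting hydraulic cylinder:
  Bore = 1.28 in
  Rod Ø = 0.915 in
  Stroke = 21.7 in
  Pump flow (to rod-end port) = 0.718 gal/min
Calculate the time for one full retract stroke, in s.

t ≈ 4.94 s

Rod-side annular area A_ann = π/4 × (1.28² − 0.915²) = 0.6292 in^2
Swept volume V = A × L; t = V / Q = A·L / Q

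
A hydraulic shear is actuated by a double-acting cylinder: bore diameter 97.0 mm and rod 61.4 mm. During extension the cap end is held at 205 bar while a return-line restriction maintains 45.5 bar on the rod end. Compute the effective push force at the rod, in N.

Cap-side area A_cap = π/4 × (97.0 mm)² = 7390 mm^2
Rod-side annular area A_ann = π/4 × (97.0² − 61.4²) = 4429 mm^2
Net thrust = P_cap·A_cap − P_rod·A_ann = 1.515e5 N − 20150 N

F ≈ 1.31e5 N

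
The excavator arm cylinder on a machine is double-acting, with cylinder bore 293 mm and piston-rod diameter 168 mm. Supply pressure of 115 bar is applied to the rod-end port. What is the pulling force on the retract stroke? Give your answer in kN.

F ≈ 520 kN

Rod-side annular area A_ann = π/4 × (293² − 168²) = 45260 mm^2
On retraction the pressure acts on the annular area (bore minus rod).
F = P × A_ann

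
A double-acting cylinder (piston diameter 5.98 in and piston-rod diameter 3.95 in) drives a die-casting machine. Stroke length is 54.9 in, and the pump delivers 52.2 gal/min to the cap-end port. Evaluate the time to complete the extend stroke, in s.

t ≈ 7.67 s

Cap-side area A_cap = π/4 × (5.98 in)² = 28.09 in^2
Swept volume V = A × L; t = V / Q = A·L / Q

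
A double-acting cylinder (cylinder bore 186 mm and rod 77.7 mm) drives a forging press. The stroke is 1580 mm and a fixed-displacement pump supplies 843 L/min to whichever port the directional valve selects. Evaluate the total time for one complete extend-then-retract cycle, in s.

Cap-side area A_cap = π/4 × (186 mm)² = 27170 mm^2
Rod-side annular area A_ann = π/4 × (186² − 77.7²) = 22430 mm^2
t_ext = A_cap·L/Q = 3.056 s
t_ret = A_ann·L/Q = 2.522 s
t_cycle = t_ext + t_ret

t ≈ 5.58 s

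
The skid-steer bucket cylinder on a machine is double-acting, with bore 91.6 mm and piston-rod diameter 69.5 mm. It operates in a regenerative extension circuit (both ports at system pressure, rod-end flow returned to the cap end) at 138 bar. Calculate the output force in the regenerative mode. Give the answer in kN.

With equal pressure on both faces, forces on the annular region cancel; the net push is pressure × rod cross-section.
Rod cross-section A_rod = π/4 × (69.5 mm)² = 3794 mm^2
F = P × A_rod

F ≈ 52.4 kN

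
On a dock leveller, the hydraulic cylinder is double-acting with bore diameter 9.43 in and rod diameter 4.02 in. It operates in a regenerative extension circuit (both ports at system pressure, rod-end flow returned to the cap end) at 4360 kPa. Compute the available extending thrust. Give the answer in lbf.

With equal pressure on both faces, forces on the annular region cancel; the net push is pressure × rod cross-section.
Rod cross-section A_rod = π/4 × (4.02 in)² = 12.69 in^2
F = P × A_rod

F ≈ 8030 lbf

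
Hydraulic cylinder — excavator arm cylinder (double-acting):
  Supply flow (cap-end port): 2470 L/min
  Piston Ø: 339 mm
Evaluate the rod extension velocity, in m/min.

v ≈ 27.4 m/min

Cap-side area A_cap = π/4 × (339 mm)² = 90260 mm^2
v = Q / A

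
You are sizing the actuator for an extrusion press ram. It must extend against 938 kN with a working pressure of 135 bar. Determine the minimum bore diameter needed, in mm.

Extension force acts on the full piston face: F = P × (π/4)D².
D = √(4F / (πP)) = √(4 × 938 kN / (π × 135 bar))

D ≈ 297 mm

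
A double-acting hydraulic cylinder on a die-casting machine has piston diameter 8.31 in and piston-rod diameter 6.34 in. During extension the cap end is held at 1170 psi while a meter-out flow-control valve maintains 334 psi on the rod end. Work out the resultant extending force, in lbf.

Cap-side area A_cap = π/4 × (8.31 in)² = 54.24 in^2
Rod-side annular area A_ann = π/4 × (8.31² − 6.34²) = 22.67 in^2
Net thrust = P_cap·A_cap − P_rod·A_ann = 63460 lbf − 7571 lbf

F ≈ 55900 lbf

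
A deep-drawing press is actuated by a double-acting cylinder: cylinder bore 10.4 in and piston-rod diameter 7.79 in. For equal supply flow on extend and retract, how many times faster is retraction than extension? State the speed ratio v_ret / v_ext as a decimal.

Cap-side area A_cap = π/4 × (10.4 in)² = 84.95 in^2
Rod-side annular area A_ann = π/4 × (10.4² − 7.79²) = 37.29 in^2
For equal Q, v ∝ 1/A, so v_ret/v_ext = A_cap/A_ann.

v_ret/v_ext ≈ 2.28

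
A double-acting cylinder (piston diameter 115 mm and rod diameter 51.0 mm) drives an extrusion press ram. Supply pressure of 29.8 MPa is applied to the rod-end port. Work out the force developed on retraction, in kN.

Rod-side annular area A_ann = π/4 × (115² − 51.0²) = 8344 mm^2
On retraction the pressure acts on the annular area (bore minus rod).
F = P × A_ann

F ≈ 249 kN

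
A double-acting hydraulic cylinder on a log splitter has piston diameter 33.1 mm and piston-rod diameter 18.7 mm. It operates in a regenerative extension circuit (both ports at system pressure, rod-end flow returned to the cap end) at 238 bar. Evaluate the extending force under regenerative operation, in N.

F ≈ 6540 N

With equal pressure on both faces, forces on the annular region cancel; the net push is pressure × rod cross-section.
Rod cross-section A_rod = π/4 × (18.7 mm)² = 274.6 mm^2
F = P × A_rod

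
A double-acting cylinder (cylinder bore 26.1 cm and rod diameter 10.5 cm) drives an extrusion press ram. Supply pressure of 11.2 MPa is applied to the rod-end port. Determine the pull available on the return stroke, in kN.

F ≈ 502 kN

Rod-side annular area A_ann = π/4 × (26.1² − 10.5²) = 448.4 cm^2
On retraction the pressure acts on the annular area (bore minus rod).
F = P × A_ann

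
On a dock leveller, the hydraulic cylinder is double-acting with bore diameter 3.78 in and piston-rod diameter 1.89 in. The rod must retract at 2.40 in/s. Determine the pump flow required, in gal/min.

Rod-side annular area A_ann = π/4 × (3.78² − 1.89²) = 8.417 in^2
Q = A × v

Q ≈ 5.25 gal/min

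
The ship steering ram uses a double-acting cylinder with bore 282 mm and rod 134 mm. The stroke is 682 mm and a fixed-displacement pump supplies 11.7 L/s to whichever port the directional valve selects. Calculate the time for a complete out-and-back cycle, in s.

Cap-side area A_cap = π/4 × (282 mm)² = 62460 mm^2
Rod-side annular area A_ann = π/4 × (282² − 134²) = 48360 mm^2
t_ext = A_cap·L/Q = 3.641 s
t_ret = A_ann·L/Q = 2.819 s
t_cycle = t_ext + t_ret

t ≈ 6.46 s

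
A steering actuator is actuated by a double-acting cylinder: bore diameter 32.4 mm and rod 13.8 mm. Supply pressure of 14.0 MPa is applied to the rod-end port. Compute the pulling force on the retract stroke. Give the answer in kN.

Rod-side annular area A_ann = π/4 × (32.4² − 13.8²) = 674.9 mm^2
On retraction the pressure acts on the annular area (bore minus rod).
F = P × A_ann

F ≈ 9.45 kN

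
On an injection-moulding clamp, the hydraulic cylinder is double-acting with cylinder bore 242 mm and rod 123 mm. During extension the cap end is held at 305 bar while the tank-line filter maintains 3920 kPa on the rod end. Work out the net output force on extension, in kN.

Cap-side area A_cap = π/4 × (242 mm)² = 46000 mm^2
Rod-side annular area A_ann = π/4 × (242² − 123²) = 34110 mm^2
Net thrust = P_cap·A_cap − P_rod·A_ann = 1403 kN − 133.7 kN

F ≈ 1270 kN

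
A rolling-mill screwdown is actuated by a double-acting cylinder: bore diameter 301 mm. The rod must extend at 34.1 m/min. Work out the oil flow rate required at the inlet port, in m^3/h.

Q ≈ 146 m^3/h

Cap-side area A_cap = π/4 × (301 mm)² = 71160 mm^2
Q = A × v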